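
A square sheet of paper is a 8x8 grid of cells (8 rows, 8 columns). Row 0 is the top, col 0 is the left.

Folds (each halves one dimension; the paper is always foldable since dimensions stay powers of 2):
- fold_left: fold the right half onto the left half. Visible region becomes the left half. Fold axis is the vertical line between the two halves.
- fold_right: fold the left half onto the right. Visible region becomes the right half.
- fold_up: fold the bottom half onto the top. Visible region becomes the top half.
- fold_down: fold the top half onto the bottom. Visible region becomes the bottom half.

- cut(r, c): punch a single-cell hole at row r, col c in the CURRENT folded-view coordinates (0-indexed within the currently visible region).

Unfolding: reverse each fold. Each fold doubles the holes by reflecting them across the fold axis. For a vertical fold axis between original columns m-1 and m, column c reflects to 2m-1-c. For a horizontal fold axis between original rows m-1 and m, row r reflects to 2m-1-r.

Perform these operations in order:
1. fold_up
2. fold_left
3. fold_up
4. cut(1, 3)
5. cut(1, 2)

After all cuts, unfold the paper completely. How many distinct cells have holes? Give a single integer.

Answer: 16

Derivation:
Op 1 fold_up: fold axis h@4; visible region now rows[0,4) x cols[0,8) = 4x8
Op 2 fold_left: fold axis v@4; visible region now rows[0,4) x cols[0,4) = 4x4
Op 3 fold_up: fold axis h@2; visible region now rows[0,2) x cols[0,4) = 2x4
Op 4 cut(1, 3): punch at orig (1,3); cuts so far [(1, 3)]; region rows[0,2) x cols[0,4) = 2x4
Op 5 cut(1, 2): punch at orig (1,2); cuts so far [(1, 2), (1, 3)]; region rows[0,2) x cols[0,4) = 2x4
Unfold 1 (reflect across h@2): 4 holes -> [(1, 2), (1, 3), (2, 2), (2, 3)]
Unfold 2 (reflect across v@4): 8 holes -> [(1, 2), (1, 3), (1, 4), (1, 5), (2, 2), (2, 3), (2, 4), (2, 5)]
Unfold 3 (reflect across h@4): 16 holes -> [(1, 2), (1, 3), (1, 4), (1, 5), (2, 2), (2, 3), (2, 4), (2, 5), (5, 2), (5, 3), (5, 4), (5, 5), (6, 2), (6, 3), (6, 4), (6, 5)]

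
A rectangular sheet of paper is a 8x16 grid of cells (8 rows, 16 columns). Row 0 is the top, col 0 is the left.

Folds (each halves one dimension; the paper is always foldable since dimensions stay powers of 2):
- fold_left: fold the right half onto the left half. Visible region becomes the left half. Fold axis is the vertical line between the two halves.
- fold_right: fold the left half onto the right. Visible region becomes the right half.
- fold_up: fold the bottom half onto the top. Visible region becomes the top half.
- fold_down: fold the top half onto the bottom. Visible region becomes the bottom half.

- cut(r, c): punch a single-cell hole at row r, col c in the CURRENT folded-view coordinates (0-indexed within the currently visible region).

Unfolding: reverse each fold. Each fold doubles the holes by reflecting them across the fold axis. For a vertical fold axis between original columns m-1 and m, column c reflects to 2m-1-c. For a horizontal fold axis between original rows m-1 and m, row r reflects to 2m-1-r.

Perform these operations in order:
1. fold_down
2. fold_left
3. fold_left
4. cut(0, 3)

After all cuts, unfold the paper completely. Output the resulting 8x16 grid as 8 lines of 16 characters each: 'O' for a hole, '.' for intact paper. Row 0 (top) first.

Answer: ................
................
................
...OO......OO...
...OO......OO...
................
................
................

Derivation:
Op 1 fold_down: fold axis h@4; visible region now rows[4,8) x cols[0,16) = 4x16
Op 2 fold_left: fold axis v@8; visible region now rows[4,8) x cols[0,8) = 4x8
Op 3 fold_left: fold axis v@4; visible region now rows[4,8) x cols[0,4) = 4x4
Op 4 cut(0, 3): punch at orig (4,3); cuts so far [(4, 3)]; region rows[4,8) x cols[0,4) = 4x4
Unfold 1 (reflect across v@4): 2 holes -> [(4, 3), (4, 4)]
Unfold 2 (reflect across v@8): 4 holes -> [(4, 3), (4, 4), (4, 11), (4, 12)]
Unfold 3 (reflect across h@4): 8 holes -> [(3, 3), (3, 4), (3, 11), (3, 12), (4, 3), (4, 4), (4, 11), (4, 12)]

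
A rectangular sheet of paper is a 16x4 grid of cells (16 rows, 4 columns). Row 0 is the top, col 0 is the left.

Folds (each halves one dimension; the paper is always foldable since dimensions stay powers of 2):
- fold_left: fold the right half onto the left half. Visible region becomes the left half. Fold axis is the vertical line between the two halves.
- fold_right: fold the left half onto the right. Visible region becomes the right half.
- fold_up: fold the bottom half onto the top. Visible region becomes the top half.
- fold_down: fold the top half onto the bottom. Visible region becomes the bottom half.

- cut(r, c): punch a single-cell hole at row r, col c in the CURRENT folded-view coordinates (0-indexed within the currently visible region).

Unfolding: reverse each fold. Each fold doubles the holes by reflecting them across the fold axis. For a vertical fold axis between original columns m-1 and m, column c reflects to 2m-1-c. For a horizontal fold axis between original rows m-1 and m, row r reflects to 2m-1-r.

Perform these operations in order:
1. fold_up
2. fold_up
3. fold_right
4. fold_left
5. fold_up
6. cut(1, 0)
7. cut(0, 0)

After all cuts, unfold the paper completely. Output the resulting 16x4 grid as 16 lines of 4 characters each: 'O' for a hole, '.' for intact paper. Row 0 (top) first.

Op 1 fold_up: fold axis h@8; visible region now rows[0,8) x cols[0,4) = 8x4
Op 2 fold_up: fold axis h@4; visible region now rows[0,4) x cols[0,4) = 4x4
Op 3 fold_right: fold axis v@2; visible region now rows[0,4) x cols[2,4) = 4x2
Op 4 fold_left: fold axis v@3; visible region now rows[0,4) x cols[2,3) = 4x1
Op 5 fold_up: fold axis h@2; visible region now rows[0,2) x cols[2,3) = 2x1
Op 6 cut(1, 0): punch at orig (1,2); cuts so far [(1, 2)]; region rows[0,2) x cols[2,3) = 2x1
Op 7 cut(0, 0): punch at orig (0,2); cuts so far [(0, 2), (1, 2)]; region rows[0,2) x cols[2,3) = 2x1
Unfold 1 (reflect across h@2): 4 holes -> [(0, 2), (1, 2), (2, 2), (3, 2)]
Unfold 2 (reflect across v@3): 8 holes -> [(0, 2), (0, 3), (1, 2), (1, 3), (2, 2), (2, 3), (3, 2), (3, 3)]
Unfold 3 (reflect across v@2): 16 holes -> [(0, 0), (0, 1), (0, 2), (0, 3), (1, 0), (1, 1), (1, 2), (1, 3), (2, 0), (2, 1), (2, 2), (2, 3), (3, 0), (3, 1), (3, 2), (3, 3)]
Unfold 4 (reflect across h@4): 32 holes -> [(0, 0), (0, 1), (0, 2), (0, 3), (1, 0), (1, 1), (1, 2), (1, 3), (2, 0), (2, 1), (2, 2), (2, 3), (3, 0), (3, 1), (3, 2), (3, 3), (4, 0), (4, 1), (4, 2), (4, 3), (5, 0), (5, 1), (5, 2), (5, 3), (6, 0), (6, 1), (6, 2), (6, 3), (7, 0), (7, 1), (7, 2), (7, 3)]
Unfold 5 (reflect across h@8): 64 holes -> [(0, 0), (0, 1), (0, 2), (0, 3), (1, 0), (1, 1), (1, 2), (1, 3), (2, 0), (2, 1), (2, 2), (2, 3), (3, 0), (3, 1), (3, 2), (3, 3), (4, 0), (4, 1), (4, 2), (4, 3), (5, 0), (5, 1), (5, 2), (5, 3), (6, 0), (6, 1), (6, 2), (6, 3), (7, 0), (7, 1), (7, 2), (7, 3), (8, 0), (8, 1), (8, 2), (8, 3), (9, 0), (9, 1), (9, 2), (9, 3), (10, 0), (10, 1), (10, 2), (10, 3), (11, 0), (11, 1), (11, 2), (11, 3), (12, 0), (12, 1), (12, 2), (12, 3), (13, 0), (13, 1), (13, 2), (13, 3), (14, 0), (14, 1), (14, 2), (14, 3), (15, 0), (15, 1), (15, 2), (15, 3)]

Answer: OOOO
OOOO
OOOO
OOOO
OOOO
OOOO
OOOO
OOOO
OOOO
OOOO
OOOO
OOOO
OOOO
OOOO
OOOO
OOOO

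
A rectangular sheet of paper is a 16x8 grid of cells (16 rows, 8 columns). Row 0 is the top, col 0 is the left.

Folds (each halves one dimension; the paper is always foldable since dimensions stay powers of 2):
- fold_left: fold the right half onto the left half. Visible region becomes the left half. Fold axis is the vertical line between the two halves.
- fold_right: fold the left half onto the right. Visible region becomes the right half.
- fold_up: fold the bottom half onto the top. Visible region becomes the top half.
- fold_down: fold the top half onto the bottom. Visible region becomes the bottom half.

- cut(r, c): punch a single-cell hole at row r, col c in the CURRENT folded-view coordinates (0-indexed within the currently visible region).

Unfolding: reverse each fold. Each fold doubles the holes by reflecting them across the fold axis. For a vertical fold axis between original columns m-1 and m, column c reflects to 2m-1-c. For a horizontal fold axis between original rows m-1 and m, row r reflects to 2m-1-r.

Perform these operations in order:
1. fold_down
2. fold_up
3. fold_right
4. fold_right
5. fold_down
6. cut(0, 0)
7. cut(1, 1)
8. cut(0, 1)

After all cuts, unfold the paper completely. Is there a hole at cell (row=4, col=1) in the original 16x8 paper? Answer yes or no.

Answer: no

Derivation:
Op 1 fold_down: fold axis h@8; visible region now rows[8,16) x cols[0,8) = 8x8
Op 2 fold_up: fold axis h@12; visible region now rows[8,12) x cols[0,8) = 4x8
Op 3 fold_right: fold axis v@4; visible region now rows[8,12) x cols[4,8) = 4x4
Op 4 fold_right: fold axis v@6; visible region now rows[8,12) x cols[6,8) = 4x2
Op 5 fold_down: fold axis h@10; visible region now rows[10,12) x cols[6,8) = 2x2
Op 6 cut(0, 0): punch at orig (10,6); cuts so far [(10, 6)]; region rows[10,12) x cols[6,8) = 2x2
Op 7 cut(1, 1): punch at orig (11,7); cuts so far [(10, 6), (11, 7)]; region rows[10,12) x cols[6,8) = 2x2
Op 8 cut(0, 1): punch at orig (10,7); cuts so far [(10, 6), (10, 7), (11, 7)]; region rows[10,12) x cols[6,8) = 2x2
Unfold 1 (reflect across h@10): 6 holes -> [(8, 7), (9, 6), (9, 7), (10, 6), (10, 7), (11, 7)]
Unfold 2 (reflect across v@6): 12 holes -> [(8, 4), (8, 7), (9, 4), (9, 5), (9, 6), (9, 7), (10, 4), (10, 5), (10, 6), (10, 7), (11, 4), (11, 7)]
Unfold 3 (reflect across v@4): 24 holes -> [(8, 0), (8, 3), (8, 4), (8, 7), (9, 0), (9, 1), (9, 2), (9, 3), (9, 4), (9, 5), (9, 6), (9, 7), (10, 0), (10, 1), (10, 2), (10, 3), (10, 4), (10, 5), (10, 6), (10, 7), (11, 0), (11, 3), (11, 4), (11, 7)]
Unfold 4 (reflect across h@12): 48 holes -> [(8, 0), (8, 3), (8, 4), (8, 7), (9, 0), (9, 1), (9, 2), (9, 3), (9, 4), (9, 5), (9, 6), (9, 7), (10, 0), (10, 1), (10, 2), (10, 3), (10, 4), (10, 5), (10, 6), (10, 7), (11, 0), (11, 3), (11, 4), (11, 7), (12, 0), (12, 3), (12, 4), (12, 7), (13, 0), (13, 1), (13, 2), (13, 3), (13, 4), (13, 5), (13, 6), (13, 7), (14, 0), (14, 1), (14, 2), (14, 3), (14, 4), (14, 5), (14, 6), (14, 7), (15, 0), (15, 3), (15, 4), (15, 7)]
Unfold 5 (reflect across h@8): 96 holes -> [(0, 0), (0, 3), (0, 4), (0, 7), (1, 0), (1, 1), (1, 2), (1, 3), (1, 4), (1, 5), (1, 6), (1, 7), (2, 0), (2, 1), (2, 2), (2, 3), (2, 4), (2, 5), (2, 6), (2, 7), (3, 0), (3, 3), (3, 4), (3, 7), (4, 0), (4, 3), (4, 4), (4, 7), (5, 0), (5, 1), (5, 2), (5, 3), (5, 4), (5, 5), (5, 6), (5, 7), (6, 0), (6, 1), (6, 2), (6, 3), (6, 4), (6, 5), (6, 6), (6, 7), (7, 0), (7, 3), (7, 4), (7, 7), (8, 0), (8, 3), (8, 4), (8, 7), (9, 0), (9, 1), (9, 2), (9, 3), (9, 4), (9, 5), (9, 6), (9, 7), (10, 0), (10, 1), (10, 2), (10, 3), (10, 4), (10, 5), (10, 6), (10, 7), (11, 0), (11, 3), (11, 4), (11, 7), (12, 0), (12, 3), (12, 4), (12, 7), (13, 0), (13, 1), (13, 2), (13, 3), (13, 4), (13, 5), (13, 6), (13, 7), (14, 0), (14, 1), (14, 2), (14, 3), (14, 4), (14, 5), (14, 6), (14, 7), (15, 0), (15, 3), (15, 4), (15, 7)]
Holes: [(0, 0), (0, 3), (0, 4), (0, 7), (1, 0), (1, 1), (1, 2), (1, 3), (1, 4), (1, 5), (1, 6), (1, 7), (2, 0), (2, 1), (2, 2), (2, 3), (2, 4), (2, 5), (2, 6), (2, 7), (3, 0), (3, 3), (3, 4), (3, 7), (4, 0), (4, 3), (4, 4), (4, 7), (5, 0), (5, 1), (5, 2), (5, 3), (5, 4), (5, 5), (5, 6), (5, 7), (6, 0), (6, 1), (6, 2), (6, 3), (6, 4), (6, 5), (6, 6), (6, 7), (7, 0), (7, 3), (7, 4), (7, 7), (8, 0), (8, 3), (8, 4), (8, 7), (9, 0), (9, 1), (9, 2), (9, 3), (9, 4), (9, 5), (9, 6), (9, 7), (10, 0), (10, 1), (10, 2), (10, 3), (10, 4), (10, 5), (10, 6), (10, 7), (11, 0), (11, 3), (11, 4), (11, 7), (12, 0), (12, 3), (12, 4), (12, 7), (13, 0), (13, 1), (13, 2), (13, 3), (13, 4), (13, 5), (13, 6), (13, 7), (14, 0), (14, 1), (14, 2), (14, 3), (14, 4), (14, 5), (14, 6), (14, 7), (15, 0), (15, 3), (15, 4), (15, 7)]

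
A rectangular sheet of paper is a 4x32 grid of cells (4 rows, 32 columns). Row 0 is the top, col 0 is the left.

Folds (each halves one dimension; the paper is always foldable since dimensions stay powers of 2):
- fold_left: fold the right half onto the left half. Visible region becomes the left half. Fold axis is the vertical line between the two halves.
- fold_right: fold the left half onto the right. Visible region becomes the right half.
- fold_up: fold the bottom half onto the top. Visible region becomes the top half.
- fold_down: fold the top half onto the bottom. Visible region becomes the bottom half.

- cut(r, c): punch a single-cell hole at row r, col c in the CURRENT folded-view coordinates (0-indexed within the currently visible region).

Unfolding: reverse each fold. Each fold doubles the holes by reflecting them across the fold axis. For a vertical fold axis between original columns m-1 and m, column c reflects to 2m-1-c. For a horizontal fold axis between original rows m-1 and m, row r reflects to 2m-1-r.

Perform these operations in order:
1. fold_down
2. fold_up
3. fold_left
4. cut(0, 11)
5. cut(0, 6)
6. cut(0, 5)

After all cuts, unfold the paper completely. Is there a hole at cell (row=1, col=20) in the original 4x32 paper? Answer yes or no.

Answer: yes

Derivation:
Op 1 fold_down: fold axis h@2; visible region now rows[2,4) x cols[0,32) = 2x32
Op 2 fold_up: fold axis h@3; visible region now rows[2,3) x cols[0,32) = 1x32
Op 3 fold_left: fold axis v@16; visible region now rows[2,3) x cols[0,16) = 1x16
Op 4 cut(0, 11): punch at orig (2,11); cuts so far [(2, 11)]; region rows[2,3) x cols[0,16) = 1x16
Op 5 cut(0, 6): punch at orig (2,6); cuts so far [(2, 6), (2, 11)]; region rows[2,3) x cols[0,16) = 1x16
Op 6 cut(0, 5): punch at orig (2,5); cuts so far [(2, 5), (2, 6), (2, 11)]; region rows[2,3) x cols[0,16) = 1x16
Unfold 1 (reflect across v@16): 6 holes -> [(2, 5), (2, 6), (2, 11), (2, 20), (2, 25), (2, 26)]
Unfold 2 (reflect across h@3): 12 holes -> [(2, 5), (2, 6), (2, 11), (2, 20), (2, 25), (2, 26), (3, 5), (3, 6), (3, 11), (3, 20), (3, 25), (3, 26)]
Unfold 3 (reflect across h@2): 24 holes -> [(0, 5), (0, 6), (0, 11), (0, 20), (0, 25), (0, 26), (1, 5), (1, 6), (1, 11), (1, 20), (1, 25), (1, 26), (2, 5), (2, 6), (2, 11), (2, 20), (2, 25), (2, 26), (3, 5), (3, 6), (3, 11), (3, 20), (3, 25), (3, 26)]
Holes: [(0, 5), (0, 6), (0, 11), (0, 20), (0, 25), (0, 26), (1, 5), (1, 6), (1, 11), (1, 20), (1, 25), (1, 26), (2, 5), (2, 6), (2, 11), (2, 20), (2, 25), (2, 26), (3, 5), (3, 6), (3, 11), (3, 20), (3, 25), (3, 26)]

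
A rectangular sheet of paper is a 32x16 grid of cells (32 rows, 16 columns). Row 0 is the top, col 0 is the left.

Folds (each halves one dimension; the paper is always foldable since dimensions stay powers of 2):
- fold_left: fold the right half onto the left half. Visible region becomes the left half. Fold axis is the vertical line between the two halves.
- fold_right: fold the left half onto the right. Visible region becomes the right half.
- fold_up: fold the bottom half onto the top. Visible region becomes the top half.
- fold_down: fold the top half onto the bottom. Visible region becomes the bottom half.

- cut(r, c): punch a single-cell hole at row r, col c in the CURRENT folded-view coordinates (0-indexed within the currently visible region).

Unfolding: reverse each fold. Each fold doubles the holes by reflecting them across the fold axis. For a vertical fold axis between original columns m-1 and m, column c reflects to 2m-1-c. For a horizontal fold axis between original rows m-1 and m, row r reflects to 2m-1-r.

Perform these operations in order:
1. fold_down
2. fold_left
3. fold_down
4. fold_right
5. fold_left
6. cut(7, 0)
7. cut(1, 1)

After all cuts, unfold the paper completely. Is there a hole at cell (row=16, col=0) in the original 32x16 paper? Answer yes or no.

Op 1 fold_down: fold axis h@16; visible region now rows[16,32) x cols[0,16) = 16x16
Op 2 fold_left: fold axis v@8; visible region now rows[16,32) x cols[0,8) = 16x8
Op 3 fold_down: fold axis h@24; visible region now rows[24,32) x cols[0,8) = 8x8
Op 4 fold_right: fold axis v@4; visible region now rows[24,32) x cols[4,8) = 8x4
Op 5 fold_left: fold axis v@6; visible region now rows[24,32) x cols[4,6) = 8x2
Op 6 cut(7, 0): punch at orig (31,4); cuts so far [(31, 4)]; region rows[24,32) x cols[4,6) = 8x2
Op 7 cut(1, 1): punch at orig (25,5); cuts so far [(25, 5), (31, 4)]; region rows[24,32) x cols[4,6) = 8x2
Unfold 1 (reflect across v@6): 4 holes -> [(25, 5), (25, 6), (31, 4), (31, 7)]
Unfold 2 (reflect across v@4): 8 holes -> [(25, 1), (25, 2), (25, 5), (25, 6), (31, 0), (31, 3), (31, 4), (31, 7)]
Unfold 3 (reflect across h@24): 16 holes -> [(16, 0), (16, 3), (16, 4), (16, 7), (22, 1), (22, 2), (22, 5), (22, 6), (25, 1), (25, 2), (25, 5), (25, 6), (31, 0), (31, 3), (31, 4), (31, 7)]
Unfold 4 (reflect across v@8): 32 holes -> [(16, 0), (16, 3), (16, 4), (16, 7), (16, 8), (16, 11), (16, 12), (16, 15), (22, 1), (22, 2), (22, 5), (22, 6), (22, 9), (22, 10), (22, 13), (22, 14), (25, 1), (25, 2), (25, 5), (25, 6), (25, 9), (25, 10), (25, 13), (25, 14), (31, 0), (31, 3), (31, 4), (31, 7), (31, 8), (31, 11), (31, 12), (31, 15)]
Unfold 5 (reflect across h@16): 64 holes -> [(0, 0), (0, 3), (0, 4), (0, 7), (0, 8), (0, 11), (0, 12), (0, 15), (6, 1), (6, 2), (6, 5), (6, 6), (6, 9), (6, 10), (6, 13), (6, 14), (9, 1), (9, 2), (9, 5), (9, 6), (9, 9), (9, 10), (9, 13), (9, 14), (15, 0), (15, 3), (15, 4), (15, 7), (15, 8), (15, 11), (15, 12), (15, 15), (16, 0), (16, 3), (16, 4), (16, 7), (16, 8), (16, 11), (16, 12), (16, 15), (22, 1), (22, 2), (22, 5), (22, 6), (22, 9), (22, 10), (22, 13), (22, 14), (25, 1), (25, 2), (25, 5), (25, 6), (25, 9), (25, 10), (25, 13), (25, 14), (31, 0), (31, 3), (31, 4), (31, 7), (31, 8), (31, 11), (31, 12), (31, 15)]
Holes: [(0, 0), (0, 3), (0, 4), (0, 7), (0, 8), (0, 11), (0, 12), (0, 15), (6, 1), (6, 2), (6, 5), (6, 6), (6, 9), (6, 10), (6, 13), (6, 14), (9, 1), (9, 2), (9, 5), (9, 6), (9, 9), (9, 10), (9, 13), (9, 14), (15, 0), (15, 3), (15, 4), (15, 7), (15, 8), (15, 11), (15, 12), (15, 15), (16, 0), (16, 3), (16, 4), (16, 7), (16, 8), (16, 11), (16, 12), (16, 15), (22, 1), (22, 2), (22, 5), (22, 6), (22, 9), (22, 10), (22, 13), (22, 14), (25, 1), (25, 2), (25, 5), (25, 6), (25, 9), (25, 10), (25, 13), (25, 14), (31, 0), (31, 3), (31, 4), (31, 7), (31, 8), (31, 11), (31, 12), (31, 15)]

Answer: yes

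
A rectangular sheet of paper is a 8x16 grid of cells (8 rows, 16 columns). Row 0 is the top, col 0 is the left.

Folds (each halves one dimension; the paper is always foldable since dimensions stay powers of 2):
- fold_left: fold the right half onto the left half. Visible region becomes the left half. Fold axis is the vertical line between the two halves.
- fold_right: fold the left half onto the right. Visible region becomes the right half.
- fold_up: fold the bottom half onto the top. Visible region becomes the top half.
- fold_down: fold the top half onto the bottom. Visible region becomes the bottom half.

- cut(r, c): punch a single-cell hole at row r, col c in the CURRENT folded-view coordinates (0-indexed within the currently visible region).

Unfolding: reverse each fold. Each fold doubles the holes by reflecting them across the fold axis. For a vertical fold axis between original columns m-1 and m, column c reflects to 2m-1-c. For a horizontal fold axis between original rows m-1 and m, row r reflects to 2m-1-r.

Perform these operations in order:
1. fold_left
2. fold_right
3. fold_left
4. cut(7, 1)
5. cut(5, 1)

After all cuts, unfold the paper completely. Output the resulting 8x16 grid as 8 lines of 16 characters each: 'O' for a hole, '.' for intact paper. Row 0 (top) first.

Answer: ................
................
................
................
................
.OO..OO..OO..OO.
................
.OO..OO..OO..OO.

Derivation:
Op 1 fold_left: fold axis v@8; visible region now rows[0,8) x cols[0,8) = 8x8
Op 2 fold_right: fold axis v@4; visible region now rows[0,8) x cols[4,8) = 8x4
Op 3 fold_left: fold axis v@6; visible region now rows[0,8) x cols[4,6) = 8x2
Op 4 cut(7, 1): punch at orig (7,5); cuts so far [(7, 5)]; region rows[0,8) x cols[4,6) = 8x2
Op 5 cut(5, 1): punch at orig (5,5); cuts so far [(5, 5), (7, 5)]; region rows[0,8) x cols[4,6) = 8x2
Unfold 1 (reflect across v@6): 4 holes -> [(5, 5), (5, 6), (7, 5), (7, 6)]
Unfold 2 (reflect across v@4): 8 holes -> [(5, 1), (5, 2), (5, 5), (5, 6), (7, 1), (7, 2), (7, 5), (7, 6)]
Unfold 3 (reflect across v@8): 16 holes -> [(5, 1), (5, 2), (5, 5), (5, 6), (5, 9), (5, 10), (5, 13), (5, 14), (7, 1), (7, 2), (7, 5), (7, 6), (7, 9), (7, 10), (7, 13), (7, 14)]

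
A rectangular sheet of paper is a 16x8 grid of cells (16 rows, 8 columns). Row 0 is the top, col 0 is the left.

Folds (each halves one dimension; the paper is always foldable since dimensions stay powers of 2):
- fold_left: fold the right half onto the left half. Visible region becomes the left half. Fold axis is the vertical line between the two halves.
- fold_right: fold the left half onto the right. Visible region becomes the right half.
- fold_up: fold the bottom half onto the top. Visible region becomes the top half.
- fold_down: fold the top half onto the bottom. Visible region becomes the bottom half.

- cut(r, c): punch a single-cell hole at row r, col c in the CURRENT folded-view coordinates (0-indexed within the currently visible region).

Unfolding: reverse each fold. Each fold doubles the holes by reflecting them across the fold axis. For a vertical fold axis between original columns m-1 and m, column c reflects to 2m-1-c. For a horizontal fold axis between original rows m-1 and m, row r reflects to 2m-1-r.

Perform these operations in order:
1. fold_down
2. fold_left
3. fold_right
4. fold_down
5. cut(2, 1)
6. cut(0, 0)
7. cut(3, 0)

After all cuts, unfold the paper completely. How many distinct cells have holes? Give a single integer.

Answer: 48

Derivation:
Op 1 fold_down: fold axis h@8; visible region now rows[8,16) x cols[0,8) = 8x8
Op 2 fold_left: fold axis v@4; visible region now rows[8,16) x cols[0,4) = 8x4
Op 3 fold_right: fold axis v@2; visible region now rows[8,16) x cols[2,4) = 8x2
Op 4 fold_down: fold axis h@12; visible region now rows[12,16) x cols[2,4) = 4x2
Op 5 cut(2, 1): punch at orig (14,3); cuts so far [(14, 3)]; region rows[12,16) x cols[2,4) = 4x2
Op 6 cut(0, 0): punch at orig (12,2); cuts so far [(12, 2), (14, 3)]; region rows[12,16) x cols[2,4) = 4x2
Op 7 cut(3, 0): punch at orig (15,2); cuts so far [(12, 2), (14, 3), (15, 2)]; region rows[12,16) x cols[2,4) = 4x2
Unfold 1 (reflect across h@12): 6 holes -> [(8, 2), (9, 3), (11, 2), (12, 2), (14, 3), (15, 2)]
Unfold 2 (reflect across v@2): 12 holes -> [(8, 1), (8, 2), (9, 0), (9, 3), (11, 1), (11, 2), (12, 1), (12, 2), (14, 0), (14, 3), (15, 1), (15, 2)]
Unfold 3 (reflect across v@4): 24 holes -> [(8, 1), (8, 2), (8, 5), (8, 6), (9, 0), (9, 3), (9, 4), (9, 7), (11, 1), (11, 2), (11, 5), (11, 6), (12, 1), (12, 2), (12, 5), (12, 6), (14, 0), (14, 3), (14, 4), (14, 7), (15, 1), (15, 2), (15, 5), (15, 6)]
Unfold 4 (reflect across h@8): 48 holes -> [(0, 1), (0, 2), (0, 5), (0, 6), (1, 0), (1, 3), (1, 4), (1, 7), (3, 1), (3, 2), (3, 5), (3, 6), (4, 1), (4, 2), (4, 5), (4, 6), (6, 0), (6, 3), (6, 4), (6, 7), (7, 1), (7, 2), (7, 5), (7, 6), (8, 1), (8, 2), (8, 5), (8, 6), (9, 0), (9, 3), (9, 4), (9, 7), (11, 1), (11, 2), (11, 5), (11, 6), (12, 1), (12, 2), (12, 5), (12, 6), (14, 0), (14, 3), (14, 4), (14, 7), (15, 1), (15, 2), (15, 5), (15, 6)]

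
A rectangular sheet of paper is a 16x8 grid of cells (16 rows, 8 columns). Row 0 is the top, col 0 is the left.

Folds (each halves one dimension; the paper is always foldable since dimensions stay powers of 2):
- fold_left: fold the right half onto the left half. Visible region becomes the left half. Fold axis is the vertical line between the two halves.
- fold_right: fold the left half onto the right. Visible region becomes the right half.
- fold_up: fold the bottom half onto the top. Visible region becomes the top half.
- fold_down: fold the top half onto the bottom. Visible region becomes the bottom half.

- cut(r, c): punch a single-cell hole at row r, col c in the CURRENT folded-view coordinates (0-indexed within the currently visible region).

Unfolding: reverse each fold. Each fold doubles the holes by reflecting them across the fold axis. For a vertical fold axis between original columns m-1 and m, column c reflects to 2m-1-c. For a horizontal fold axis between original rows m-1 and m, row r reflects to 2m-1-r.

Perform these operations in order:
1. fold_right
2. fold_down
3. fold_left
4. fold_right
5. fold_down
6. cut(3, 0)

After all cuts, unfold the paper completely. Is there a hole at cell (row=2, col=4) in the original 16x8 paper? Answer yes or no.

Op 1 fold_right: fold axis v@4; visible region now rows[0,16) x cols[4,8) = 16x4
Op 2 fold_down: fold axis h@8; visible region now rows[8,16) x cols[4,8) = 8x4
Op 3 fold_left: fold axis v@6; visible region now rows[8,16) x cols[4,6) = 8x2
Op 4 fold_right: fold axis v@5; visible region now rows[8,16) x cols[5,6) = 8x1
Op 5 fold_down: fold axis h@12; visible region now rows[12,16) x cols[5,6) = 4x1
Op 6 cut(3, 0): punch at orig (15,5); cuts so far [(15, 5)]; region rows[12,16) x cols[5,6) = 4x1
Unfold 1 (reflect across h@12): 2 holes -> [(8, 5), (15, 5)]
Unfold 2 (reflect across v@5): 4 holes -> [(8, 4), (8, 5), (15, 4), (15, 5)]
Unfold 3 (reflect across v@6): 8 holes -> [(8, 4), (8, 5), (8, 6), (8, 7), (15, 4), (15, 5), (15, 6), (15, 7)]
Unfold 4 (reflect across h@8): 16 holes -> [(0, 4), (0, 5), (0, 6), (0, 7), (7, 4), (7, 5), (7, 6), (7, 7), (8, 4), (8, 5), (8, 6), (8, 7), (15, 4), (15, 5), (15, 6), (15, 7)]
Unfold 5 (reflect across v@4): 32 holes -> [(0, 0), (0, 1), (0, 2), (0, 3), (0, 4), (0, 5), (0, 6), (0, 7), (7, 0), (7, 1), (7, 2), (7, 3), (7, 4), (7, 5), (7, 6), (7, 7), (8, 0), (8, 1), (8, 2), (8, 3), (8, 4), (8, 5), (8, 6), (8, 7), (15, 0), (15, 1), (15, 2), (15, 3), (15, 4), (15, 5), (15, 6), (15, 7)]
Holes: [(0, 0), (0, 1), (0, 2), (0, 3), (0, 4), (0, 5), (0, 6), (0, 7), (7, 0), (7, 1), (7, 2), (7, 3), (7, 4), (7, 5), (7, 6), (7, 7), (8, 0), (8, 1), (8, 2), (8, 3), (8, 4), (8, 5), (8, 6), (8, 7), (15, 0), (15, 1), (15, 2), (15, 3), (15, 4), (15, 5), (15, 6), (15, 7)]

Answer: no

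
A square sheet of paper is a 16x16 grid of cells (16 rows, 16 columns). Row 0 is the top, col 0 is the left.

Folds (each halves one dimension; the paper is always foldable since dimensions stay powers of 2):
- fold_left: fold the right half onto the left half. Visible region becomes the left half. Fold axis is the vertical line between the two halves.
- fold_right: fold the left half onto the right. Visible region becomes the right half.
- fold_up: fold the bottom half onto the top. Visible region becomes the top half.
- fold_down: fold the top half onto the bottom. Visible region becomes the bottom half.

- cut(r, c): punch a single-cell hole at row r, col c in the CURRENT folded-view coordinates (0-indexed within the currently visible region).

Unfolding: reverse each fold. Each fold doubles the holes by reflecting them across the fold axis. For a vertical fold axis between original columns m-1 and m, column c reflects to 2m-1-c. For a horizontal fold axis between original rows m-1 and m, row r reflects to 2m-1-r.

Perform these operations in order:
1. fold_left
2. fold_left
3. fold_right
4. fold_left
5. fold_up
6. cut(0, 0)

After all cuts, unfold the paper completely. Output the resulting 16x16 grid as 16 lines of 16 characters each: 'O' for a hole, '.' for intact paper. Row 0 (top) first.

Answer: OOOOOOOOOOOOOOOO
................
................
................
................
................
................
................
................
................
................
................
................
................
................
OOOOOOOOOOOOOOOO

Derivation:
Op 1 fold_left: fold axis v@8; visible region now rows[0,16) x cols[0,8) = 16x8
Op 2 fold_left: fold axis v@4; visible region now rows[0,16) x cols[0,4) = 16x4
Op 3 fold_right: fold axis v@2; visible region now rows[0,16) x cols[2,4) = 16x2
Op 4 fold_left: fold axis v@3; visible region now rows[0,16) x cols[2,3) = 16x1
Op 5 fold_up: fold axis h@8; visible region now rows[0,8) x cols[2,3) = 8x1
Op 6 cut(0, 0): punch at orig (0,2); cuts so far [(0, 2)]; region rows[0,8) x cols[2,3) = 8x1
Unfold 1 (reflect across h@8): 2 holes -> [(0, 2), (15, 2)]
Unfold 2 (reflect across v@3): 4 holes -> [(0, 2), (0, 3), (15, 2), (15, 3)]
Unfold 3 (reflect across v@2): 8 holes -> [(0, 0), (0, 1), (0, 2), (0, 3), (15, 0), (15, 1), (15, 2), (15, 3)]
Unfold 4 (reflect across v@4): 16 holes -> [(0, 0), (0, 1), (0, 2), (0, 3), (0, 4), (0, 5), (0, 6), (0, 7), (15, 0), (15, 1), (15, 2), (15, 3), (15, 4), (15, 5), (15, 6), (15, 7)]
Unfold 5 (reflect across v@8): 32 holes -> [(0, 0), (0, 1), (0, 2), (0, 3), (0, 4), (0, 5), (0, 6), (0, 7), (0, 8), (0, 9), (0, 10), (0, 11), (0, 12), (0, 13), (0, 14), (0, 15), (15, 0), (15, 1), (15, 2), (15, 3), (15, 4), (15, 5), (15, 6), (15, 7), (15, 8), (15, 9), (15, 10), (15, 11), (15, 12), (15, 13), (15, 14), (15, 15)]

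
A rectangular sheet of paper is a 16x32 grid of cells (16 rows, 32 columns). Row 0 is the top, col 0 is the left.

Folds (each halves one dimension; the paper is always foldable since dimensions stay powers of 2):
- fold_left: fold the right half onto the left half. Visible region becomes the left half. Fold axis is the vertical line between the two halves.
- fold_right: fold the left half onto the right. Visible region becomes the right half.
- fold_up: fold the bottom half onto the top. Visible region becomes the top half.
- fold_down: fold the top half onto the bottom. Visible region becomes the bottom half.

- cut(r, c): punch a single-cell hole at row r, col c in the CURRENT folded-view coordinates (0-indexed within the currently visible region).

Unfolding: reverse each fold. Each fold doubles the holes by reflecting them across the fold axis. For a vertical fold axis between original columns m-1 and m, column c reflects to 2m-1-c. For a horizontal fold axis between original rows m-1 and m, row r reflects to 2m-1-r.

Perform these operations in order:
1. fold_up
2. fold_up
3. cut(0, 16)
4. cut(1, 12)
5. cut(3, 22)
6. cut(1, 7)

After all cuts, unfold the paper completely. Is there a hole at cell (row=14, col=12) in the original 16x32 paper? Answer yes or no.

Op 1 fold_up: fold axis h@8; visible region now rows[0,8) x cols[0,32) = 8x32
Op 2 fold_up: fold axis h@4; visible region now rows[0,4) x cols[0,32) = 4x32
Op 3 cut(0, 16): punch at orig (0,16); cuts so far [(0, 16)]; region rows[0,4) x cols[0,32) = 4x32
Op 4 cut(1, 12): punch at orig (1,12); cuts so far [(0, 16), (1, 12)]; region rows[0,4) x cols[0,32) = 4x32
Op 5 cut(3, 22): punch at orig (3,22); cuts so far [(0, 16), (1, 12), (3, 22)]; region rows[0,4) x cols[0,32) = 4x32
Op 6 cut(1, 7): punch at orig (1,7); cuts so far [(0, 16), (1, 7), (1, 12), (3, 22)]; region rows[0,4) x cols[0,32) = 4x32
Unfold 1 (reflect across h@4): 8 holes -> [(0, 16), (1, 7), (1, 12), (3, 22), (4, 22), (6, 7), (6, 12), (7, 16)]
Unfold 2 (reflect across h@8): 16 holes -> [(0, 16), (1, 7), (1, 12), (3, 22), (4, 22), (6, 7), (6, 12), (7, 16), (8, 16), (9, 7), (9, 12), (11, 22), (12, 22), (14, 7), (14, 12), (15, 16)]
Holes: [(0, 16), (1, 7), (1, 12), (3, 22), (4, 22), (6, 7), (6, 12), (7, 16), (8, 16), (9, 7), (9, 12), (11, 22), (12, 22), (14, 7), (14, 12), (15, 16)]

Answer: yes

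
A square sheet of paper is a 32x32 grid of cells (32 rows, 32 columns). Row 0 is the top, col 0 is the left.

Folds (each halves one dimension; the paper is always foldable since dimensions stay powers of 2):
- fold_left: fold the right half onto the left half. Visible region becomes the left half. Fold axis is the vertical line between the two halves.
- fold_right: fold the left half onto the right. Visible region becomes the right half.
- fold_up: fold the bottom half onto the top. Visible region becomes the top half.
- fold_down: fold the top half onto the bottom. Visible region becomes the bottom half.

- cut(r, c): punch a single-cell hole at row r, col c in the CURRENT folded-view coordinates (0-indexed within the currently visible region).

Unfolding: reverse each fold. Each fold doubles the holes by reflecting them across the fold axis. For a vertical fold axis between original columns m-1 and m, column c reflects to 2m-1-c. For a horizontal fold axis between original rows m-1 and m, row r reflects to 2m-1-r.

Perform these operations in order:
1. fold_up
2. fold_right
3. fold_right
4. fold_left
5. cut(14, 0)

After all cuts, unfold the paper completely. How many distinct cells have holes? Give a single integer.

Op 1 fold_up: fold axis h@16; visible region now rows[0,16) x cols[0,32) = 16x32
Op 2 fold_right: fold axis v@16; visible region now rows[0,16) x cols[16,32) = 16x16
Op 3 fold_right: fold axis v@24; visible region now rows[0,16) x cols[24,32) = 16x8
Op 4 fold_left: fold axis v@28; visible region now rows[0,16) x cols[24,28) = 16x4
Op 5 cut(14, 0): punch at orig (14,24); cuts so far [(14, 24)]; region rows[0,16) x cols[24,28) = 16x4
Unfold 1 (reflect across v@28): 2 holes -> [(14, 24), (14, 31)]
Unfold 2 (reflect across v@24): 4 holes -> [(14, 16), (14, 23), (14, 24), (14, 31)]
Unfold 3 (reflect across v@16): 8 holes -> [(14, 0), (14, 7), (14, 8), (14, 15), (14, 16), (14, 23), (14, 24), (14, 31)]
Unfold 4 (reflect across h@16): 16 holes -> [(14, 0), (14, 7), (14, 8), (14, 15), (14, 16), (14, 23), (14, 24), (14, 31), (17, 0), (17, 7), (17, 8), (17, 15), (17, 16), (17, 23), (17, 24), (17, 31)]

Answer: 16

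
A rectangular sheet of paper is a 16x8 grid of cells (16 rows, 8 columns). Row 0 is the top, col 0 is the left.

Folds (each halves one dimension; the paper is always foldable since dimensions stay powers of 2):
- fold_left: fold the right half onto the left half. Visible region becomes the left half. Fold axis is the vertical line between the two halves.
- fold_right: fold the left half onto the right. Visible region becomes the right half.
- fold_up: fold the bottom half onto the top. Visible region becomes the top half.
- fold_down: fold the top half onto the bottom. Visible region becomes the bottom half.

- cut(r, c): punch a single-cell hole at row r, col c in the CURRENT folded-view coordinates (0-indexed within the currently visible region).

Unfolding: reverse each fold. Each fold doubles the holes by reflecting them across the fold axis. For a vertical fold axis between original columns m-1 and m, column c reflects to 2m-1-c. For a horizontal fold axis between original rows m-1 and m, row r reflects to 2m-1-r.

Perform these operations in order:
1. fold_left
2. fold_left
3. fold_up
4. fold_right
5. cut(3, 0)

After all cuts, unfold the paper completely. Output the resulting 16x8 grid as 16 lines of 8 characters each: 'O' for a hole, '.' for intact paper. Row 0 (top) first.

Op 1 fold_left: fold axis v@4; visible region now rows[0,16) x cols[0,4) = 16x4
Op 2 fold_left: fold axis v@2; visible region now rows[0,16) x cols[0,2) = 16x2
Op 3 fold_up: fold axis h@8; visible region now rows[0,8) x cols[0,2) = 8x2
Op 4 fold_right: fold axis v@1; visible region now rows[0,8) x cols[1,2) = 8x1
Op 5 cut(3, 0): punch at orig (3,1); cuts so far [(3, 1)]; region rows[0,8) x cols[1,2) = 8x1
Unfold 1 (reflect across v@1): 2 holes -> [(3, 0), (3, 1)]
Unfold 2 (reflect across h@8): 4 holes -> [(3, 0), (3, 1), (12, 0), (12, 1)]
Unfold 3 (reflect across v@2): 8 holes -> [(3, 0), (3, 1), (3, 2), (3, 3), (12, 0), (12, 1), (12, 2), (12, 3)]
Unfold 4 (reflect across v@4): 16 holes -> [(3, 0), (3, 1), (3, 2), (3, 3), (3, 4), (3, 5), (3, 6), (3, 7), (12, 0), (12, 1), (12, 2), (12, 3), (12, 4), (12, 5), (12, 6), (12, 7)]

Answer: ........
........
........
OOOOOOOO
........
........
........
........
........
........
........
........
OOOOOOOO
........
........
........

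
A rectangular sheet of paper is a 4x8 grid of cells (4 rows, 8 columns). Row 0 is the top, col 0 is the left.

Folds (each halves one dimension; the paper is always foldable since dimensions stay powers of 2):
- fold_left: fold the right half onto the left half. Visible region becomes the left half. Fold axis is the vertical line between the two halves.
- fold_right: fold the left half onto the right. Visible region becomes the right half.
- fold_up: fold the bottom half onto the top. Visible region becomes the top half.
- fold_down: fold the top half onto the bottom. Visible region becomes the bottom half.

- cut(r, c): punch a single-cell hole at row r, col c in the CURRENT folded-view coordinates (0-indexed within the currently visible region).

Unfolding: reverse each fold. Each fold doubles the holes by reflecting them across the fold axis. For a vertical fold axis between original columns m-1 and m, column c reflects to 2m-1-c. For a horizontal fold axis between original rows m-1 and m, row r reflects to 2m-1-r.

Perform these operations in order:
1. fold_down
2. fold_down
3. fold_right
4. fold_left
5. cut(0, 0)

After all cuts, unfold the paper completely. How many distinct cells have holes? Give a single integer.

Op 1 fold_down: fold axis h@2; visible region now rows[2,4) x cols[0,8) = 2x8
Op 2 fold_down: fold axis h@3; visible region now rows[3,4) x cols[0,8) = 1x8
Op 3 fold_right: fold axis v@4; visible region now rows[3,4) x cols[4,8) = 1x4
Op 4 fold_left: fold axis v@6; visible region now rows[3,4) x cols[4,6) = 1x2
Op 5 cut(0, 0): punch at orig (3,4); cuts so far [(3, 4)]; region rows[3,4) x cols[4,6) = 1x2
Unfold 1 (reflect across v@6): 2 holes -> [(3, 4), (3, 7)]
Unfold 2 (reflect across v@4): 4 holes -> [(3, 0), (3, 3), (3, 4), (3, 7)]
Unfold 3 (reflect across h@3): 8 holes -> [(2, 0), (2, 3), (2, 4), (2, 7), (3, 0), (3, 3), (3, 4), (3, 7)]
Unfold 4 (reflect across h@2): 16 holes -> [(0, 0), (0, 3), (0, 4), (0, 7), (1, 0), (1, 3), (1, 4), (1, 7), (2, 0), (2, 3), (2, 4), (2, 7), (3, 0), (3, 3), (3, 4), (3, 7)]

Answer: 16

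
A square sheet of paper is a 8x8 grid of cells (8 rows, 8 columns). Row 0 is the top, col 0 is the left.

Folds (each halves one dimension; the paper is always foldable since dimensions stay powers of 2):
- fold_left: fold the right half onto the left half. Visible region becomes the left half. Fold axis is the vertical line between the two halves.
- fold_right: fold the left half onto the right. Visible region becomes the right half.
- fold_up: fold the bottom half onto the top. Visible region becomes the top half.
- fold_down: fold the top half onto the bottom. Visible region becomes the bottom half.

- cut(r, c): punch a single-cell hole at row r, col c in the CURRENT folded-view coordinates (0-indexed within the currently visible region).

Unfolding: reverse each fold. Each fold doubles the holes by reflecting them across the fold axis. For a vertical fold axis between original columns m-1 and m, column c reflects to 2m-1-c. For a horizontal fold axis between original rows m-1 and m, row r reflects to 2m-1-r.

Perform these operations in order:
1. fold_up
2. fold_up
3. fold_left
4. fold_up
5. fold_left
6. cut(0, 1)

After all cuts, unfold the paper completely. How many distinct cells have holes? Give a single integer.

Op 1 fold_up: fold axis h@4; visible region now rows[0,4) x cols[0,8) = 4x8
Op 2 fold_up: fold axis h@2; visible region now rows[0,2) x cols[0,8) = 2x8
Op 3 fold_left: fold axis v@4; visible region now rows[0,2) x cols[0,4) = 2x4
Op 4 fold_up: fold axis h@1; visible region now rows[0,1) x cols[0,4) = 1x4
Op 5 fold_left: fold axis v@2; visible region now rows[0,1) x cols[0,2) = 1x2
Op 6 cut(0, 1): punch at orig (0,1); cuts so far [(0, 1)]; region rows[0,1) x cols[0,2) = 1x2
Unfold 1 (reflect across v@2): 2 holes -> [(0, 1), (0, 2)]
Unfold 2 (reflect across h@1): 4 holes -> [(0, 1), (0, 2), (1, 1), (1, 2)]
Unfold 3 (reflect across v@4): 8 holes -> [(0, 1), (0, 2), (0, 5), (0, 6), (1, 1), (1, 2), (1, 5), (1, 6)]
Unfold 4 (reflect across h@2): 16 holes -> [(0, 1), (0, 2), (0, 5), (0, 6), (1, 1), (1, 2), (1, 5), (1, 6), (2, 1), (2, 2), (2, 5), (2, 6), (3, 1), (3, 2), (3, 5), (3, 6)]
Unfold 5 (reflect across h@4): 32 holes -> [(0, 1), (0, 2), (0, 5), (0, 6), (1, 1), (1, 2), (1, 5), (1, 6), (2, 1), (2, 2), (2, 5), (2, 6), (3, 1), (3, 2), (3, 5), (3, 6), (4, 1), (4, 2), (4, 5), (4, 6), (5, 1), (5, 2), (5, 5), (5, 6), (6, 1), (6, 2), (6, 5), (6, 6), (7, 1), (7, 2), (7, 5), (7, 6)]

Answer: 32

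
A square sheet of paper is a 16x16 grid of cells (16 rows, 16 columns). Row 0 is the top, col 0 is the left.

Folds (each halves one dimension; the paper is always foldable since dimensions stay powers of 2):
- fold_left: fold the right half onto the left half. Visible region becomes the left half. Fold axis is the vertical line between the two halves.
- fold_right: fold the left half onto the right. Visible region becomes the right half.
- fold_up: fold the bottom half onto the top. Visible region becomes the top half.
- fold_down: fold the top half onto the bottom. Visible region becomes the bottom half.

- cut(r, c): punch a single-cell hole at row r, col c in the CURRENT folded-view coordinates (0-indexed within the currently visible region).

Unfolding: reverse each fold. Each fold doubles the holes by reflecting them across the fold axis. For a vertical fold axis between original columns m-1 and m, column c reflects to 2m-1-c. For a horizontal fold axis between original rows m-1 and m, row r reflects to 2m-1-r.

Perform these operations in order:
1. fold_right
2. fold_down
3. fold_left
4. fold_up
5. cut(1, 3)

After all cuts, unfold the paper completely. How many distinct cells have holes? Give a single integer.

Answer: 16

Derivation:
Op 1 fold_right: fold axis v@8; visible region now rows[0,16) x cols[8,16) = 16x8
Op 2 fold_down: fold axis h@8; visible region now rows[8,16) x cols[8,16) = 8x8
Op 3 fold_left: fold axis v@12; visible region now rows[8,16) x cols[8,12) = 8x4
Op 4 fold_up: fold axis h@12; visible region now rows[8,12) x cols[8,12) = 4x4
Op 5 cut(1, 3): punch at orig (9,11); cuts so far [(9, 11)]; region rows[8,12) x cols[8,12) = 4x4
Unfold 1 (reflect across h@12): 2 holes -> [(9, 11), (14, 11)]
Unfold 2 (reflect across v@12): 4 holes -> [(9, 11), (9, 12), (14, 11), (14, 12)]
Unfold 3 (reflect across h@8): 8 holes -> [(1, 11), (1, 12), (6, 11), (6, 12), (9, 11), (9, 12), (14, 11), (14, 12)]
Unfold 4 (reflect across v@8): 16 holes -> [(1, 3), (1, 4), (1, 11), (1, 12), (6, 3), (6, 4), (6, 11), (6, 12), (9, 3), (9, 4), (9, 11), (9, 12), (14, 3), (14, 4), (14, 11), (14, 12)]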